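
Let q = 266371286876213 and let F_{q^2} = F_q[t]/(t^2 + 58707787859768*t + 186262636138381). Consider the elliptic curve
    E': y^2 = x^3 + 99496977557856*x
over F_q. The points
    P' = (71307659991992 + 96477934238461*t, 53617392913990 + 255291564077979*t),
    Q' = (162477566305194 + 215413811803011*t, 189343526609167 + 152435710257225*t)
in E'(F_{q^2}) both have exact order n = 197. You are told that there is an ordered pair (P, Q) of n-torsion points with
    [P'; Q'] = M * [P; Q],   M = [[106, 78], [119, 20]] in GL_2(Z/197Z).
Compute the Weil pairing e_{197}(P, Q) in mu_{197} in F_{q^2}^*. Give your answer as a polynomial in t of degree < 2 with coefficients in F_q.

160416510263113 + 166515267744633*t

Under M = [[106,78],[119,20]] in GL_2(Z/197), e_{197}(P',Q') = e_{197}(P,Q)^(106*20-78*119 mod 197).
Inverting 127 mod 197: 121. Thus e_{197}(P,Q) = e(P',Q')^{121}.
n = 197 = (11000101)_2 (8 bits, wt 4); accumulate f_{197,P'}(Q'+S)/f_{197,P'}(S) along the 7-step ladder.
The quotient is 133111506797045 + 26272498973258*t.
Thus e_{197}(P,Q) = 160416510263113 + 166515267744633*t.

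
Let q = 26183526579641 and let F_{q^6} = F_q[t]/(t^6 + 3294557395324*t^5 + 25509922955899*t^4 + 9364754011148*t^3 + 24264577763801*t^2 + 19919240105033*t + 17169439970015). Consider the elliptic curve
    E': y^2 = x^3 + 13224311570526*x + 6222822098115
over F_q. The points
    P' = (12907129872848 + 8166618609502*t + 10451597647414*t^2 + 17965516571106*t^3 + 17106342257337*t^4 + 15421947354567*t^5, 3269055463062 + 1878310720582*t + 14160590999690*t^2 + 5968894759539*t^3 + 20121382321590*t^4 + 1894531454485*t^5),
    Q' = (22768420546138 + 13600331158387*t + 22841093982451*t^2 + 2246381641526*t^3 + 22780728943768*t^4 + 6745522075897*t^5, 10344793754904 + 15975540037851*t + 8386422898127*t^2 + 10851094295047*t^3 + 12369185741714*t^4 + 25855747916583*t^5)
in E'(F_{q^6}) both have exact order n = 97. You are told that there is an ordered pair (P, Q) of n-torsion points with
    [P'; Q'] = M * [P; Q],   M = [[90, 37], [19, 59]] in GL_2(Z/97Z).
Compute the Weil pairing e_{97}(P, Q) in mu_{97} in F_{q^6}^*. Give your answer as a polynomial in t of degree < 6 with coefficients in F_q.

e_{97} is bilinear + alternating on E[97], so e_{97}(90*P + 37*Q, 19*P + 59*Q) = e_{97}(P,Q)^(90*59-37*19).
det M = 90*59 - 37*19 = 4607 = 48 (mod 97); 48^{-1} = 95 (mod 97).
7-bit Miller (1100001) on E'/F_{26183526579641} with a'=13224311570526, b'=6222822098115: accumulate tangent/chord ratios at Q'+S and P'+S'.
Result: e(P',Q') = 8485218694098 + 15191440329986*t + 23351593850212*t^2 + 13892810516146*t^3 + 22697715521043*t^4 + 23090369818434*t^5.
e_{97}(P,Q) = (8485218694098 + 15191440329986*t + 23351593850212*t^2 + 13892810516146*t^3 + 22697715521043*t^4 + 23090369818434*t^5)^{95} = 18974896420841 + 21046634679792*t + 10278497409036*t^2 + 13994584886361*t^3 + 5430332298436*t^4 + 2289763477001*t^5.

18974896420841 + 21046634679792*t + 10278497409036*t^2 + 13994584886361*t^3 + 5430332298436*t^4 + 2289763477001*t^5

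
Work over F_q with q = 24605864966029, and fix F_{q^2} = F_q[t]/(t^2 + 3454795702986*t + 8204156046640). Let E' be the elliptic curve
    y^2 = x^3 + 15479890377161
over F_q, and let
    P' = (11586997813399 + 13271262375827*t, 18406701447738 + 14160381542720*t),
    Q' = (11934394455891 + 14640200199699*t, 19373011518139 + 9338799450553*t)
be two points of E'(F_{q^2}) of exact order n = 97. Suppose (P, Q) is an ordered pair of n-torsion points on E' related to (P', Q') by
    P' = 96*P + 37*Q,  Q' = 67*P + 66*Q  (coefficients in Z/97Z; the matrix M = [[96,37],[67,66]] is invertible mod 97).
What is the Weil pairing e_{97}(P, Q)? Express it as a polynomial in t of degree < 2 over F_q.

4191918734079 + 2222929281597*t

e_{97} is bilinear + alternating on E[97], so e_{97}(96*P + 37*Q, 67*P + 66*Q) = e_{97}(P,Q)^(96*66-37*67).
Inverting 74 mod 97: 59. Thus e_{97}(P,Q) = e(P',Q')^{59}.
n = 97 = (1100001)_2 (7 bits, wt 3); accumulate f_{97,P'}(Q'+S)/f_{97,P'}(S) along the 6-step ladder.
So e_{97}(P',Q') = 16187519206251 + 11499089532475*t.
Thus e_{97}(P,Q) = 4191918734079 + 2222929281597*t.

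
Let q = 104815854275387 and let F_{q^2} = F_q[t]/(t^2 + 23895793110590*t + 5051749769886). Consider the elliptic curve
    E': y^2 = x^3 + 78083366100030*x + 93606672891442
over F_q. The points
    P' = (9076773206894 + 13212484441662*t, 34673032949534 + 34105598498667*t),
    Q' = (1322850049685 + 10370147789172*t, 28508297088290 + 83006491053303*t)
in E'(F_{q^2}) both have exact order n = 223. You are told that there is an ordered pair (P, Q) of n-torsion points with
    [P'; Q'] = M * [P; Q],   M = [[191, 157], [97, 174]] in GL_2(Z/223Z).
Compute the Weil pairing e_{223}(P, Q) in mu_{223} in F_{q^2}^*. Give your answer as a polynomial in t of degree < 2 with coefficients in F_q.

The 223-Weil pairing on E[223] over F_{104815854275387} is alternating-bilinear: e_{223}(P',Q') = e_{223}(P,Q)^det(M).
Hence e(P,Q) = e(P',Q')^{173} where 173 = 165^{-1} mod 223.
8-bit Miller (11011111) on E'/F_{104815854275387} with a'=78083366100030, b'=93606672891442: accumulate tangent/chord ratios at Q'+S and P'+S'.
So e_{223}(P',Q') = 98439487365111 + 61566284929172*t.
Finally e_{223}(P,Q) = 71773665926169 + 68347694613211*t.

71773665926169 + 68347694613211*t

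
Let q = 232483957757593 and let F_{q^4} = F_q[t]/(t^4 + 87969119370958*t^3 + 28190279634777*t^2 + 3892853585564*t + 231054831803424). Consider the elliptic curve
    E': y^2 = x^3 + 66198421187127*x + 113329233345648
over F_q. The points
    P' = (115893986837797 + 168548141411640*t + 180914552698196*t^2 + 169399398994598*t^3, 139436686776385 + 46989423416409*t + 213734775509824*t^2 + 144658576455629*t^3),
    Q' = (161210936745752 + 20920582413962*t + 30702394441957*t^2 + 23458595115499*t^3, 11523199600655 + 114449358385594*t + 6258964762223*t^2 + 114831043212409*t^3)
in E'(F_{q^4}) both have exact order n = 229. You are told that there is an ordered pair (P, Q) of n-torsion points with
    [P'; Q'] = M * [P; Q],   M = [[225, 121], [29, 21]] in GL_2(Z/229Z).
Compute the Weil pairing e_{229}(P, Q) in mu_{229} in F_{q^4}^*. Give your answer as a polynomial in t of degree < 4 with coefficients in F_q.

148153294890821 + 162067863182007*t + 34626241532772*t^2 + 12778266149879*t^3

e_{229} is bilinear + alternating on E[229], so e_{229}(225*P + 121*Q, 29*P + 21*Q) = e_{229}(P,Q)^(225*21-121*29).
225*21 - 121*29 = 1216; reduced mod 229: det = 71, inverse 100.
Run Miller on y^2=x^3+66198421187127*x+113329233345648 over F_{232483957757593}: ladder 11100101 (8 bits); e = f_P(D_Q)/f_Q(D_P).
So e_{229}(P',Q') = 12605245691299 + 137990481187551*t + 187870536445044*t^2 + 86983759171744*t^3.
Hence e(P,Q) = 148153294890821 + 162067863182007*t + 34626241532772*t^2 + 12778266149879*t^3 in F_{232483957757593^4}^*.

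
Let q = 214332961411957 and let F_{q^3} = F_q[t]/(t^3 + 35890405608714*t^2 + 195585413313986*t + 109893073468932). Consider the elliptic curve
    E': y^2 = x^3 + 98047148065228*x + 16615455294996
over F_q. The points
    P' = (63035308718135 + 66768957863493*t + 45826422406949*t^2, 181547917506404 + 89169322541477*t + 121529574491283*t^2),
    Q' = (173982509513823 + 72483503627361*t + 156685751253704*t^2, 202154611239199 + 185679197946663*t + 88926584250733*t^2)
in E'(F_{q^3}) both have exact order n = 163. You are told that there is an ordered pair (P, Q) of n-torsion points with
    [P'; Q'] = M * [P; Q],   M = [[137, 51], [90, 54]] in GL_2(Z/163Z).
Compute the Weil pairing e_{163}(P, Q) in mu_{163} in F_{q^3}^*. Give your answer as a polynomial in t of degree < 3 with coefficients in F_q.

37377225947916 + 104142562464463*t + 145965117524493*t^2

Under M = [[137,51],[90,54]] in GL_2(Z/163), e_{163}(P',Q') = e_{163}(P,Q)^(137*54-51*90 mod 163).
137*54 - 51*90 = 2808; reduced mod 163: det = 37, inverse 141.
n = 163 = (10100011)_2 (8 bits, wt 4); accumulate f_{163,P'}(Q'+S)/f_{163,P'}(S) along the 7-step ladder.
The quotient is 200536333450879 + 50482639503908*t + 7819976064990*t^2.
Hence e(P,Q) = 37377225947916 + 104142562464463*t + 145965117524493*t^2 in F_{214332961411957^3}^*.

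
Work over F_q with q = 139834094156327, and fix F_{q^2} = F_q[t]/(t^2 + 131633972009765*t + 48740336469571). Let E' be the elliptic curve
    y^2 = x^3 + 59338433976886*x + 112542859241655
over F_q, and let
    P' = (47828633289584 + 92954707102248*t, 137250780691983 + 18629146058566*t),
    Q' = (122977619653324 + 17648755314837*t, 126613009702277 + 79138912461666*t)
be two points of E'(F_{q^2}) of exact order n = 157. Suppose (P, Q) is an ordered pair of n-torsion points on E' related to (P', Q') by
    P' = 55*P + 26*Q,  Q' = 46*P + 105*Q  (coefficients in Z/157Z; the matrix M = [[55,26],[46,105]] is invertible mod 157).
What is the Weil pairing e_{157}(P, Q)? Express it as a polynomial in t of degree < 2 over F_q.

The 157-Weil pairing on E[157] over F_{139834094156327} is alternating-bilinear: e_{157}(P',Q') = e_{157}(P,Q)^det(M).
det(M) mod 157 = 26; its inverse in (Z/157)^* is 151 (check: 26*151 mod 157 = 1).
Miller loop for e_{157} over F_{139834094156327^2}: bits of 157 = 10011101; 7 double steps + 4 add steps, l/v at each.
So e_{157}(P',Q') = 57924884038345 + 33840714191620*t.
Raise to 151: e(P,Q) = 46090700918016 + 44238386498950*t in mu_{157}.

46090700918016 + 44238386498950*t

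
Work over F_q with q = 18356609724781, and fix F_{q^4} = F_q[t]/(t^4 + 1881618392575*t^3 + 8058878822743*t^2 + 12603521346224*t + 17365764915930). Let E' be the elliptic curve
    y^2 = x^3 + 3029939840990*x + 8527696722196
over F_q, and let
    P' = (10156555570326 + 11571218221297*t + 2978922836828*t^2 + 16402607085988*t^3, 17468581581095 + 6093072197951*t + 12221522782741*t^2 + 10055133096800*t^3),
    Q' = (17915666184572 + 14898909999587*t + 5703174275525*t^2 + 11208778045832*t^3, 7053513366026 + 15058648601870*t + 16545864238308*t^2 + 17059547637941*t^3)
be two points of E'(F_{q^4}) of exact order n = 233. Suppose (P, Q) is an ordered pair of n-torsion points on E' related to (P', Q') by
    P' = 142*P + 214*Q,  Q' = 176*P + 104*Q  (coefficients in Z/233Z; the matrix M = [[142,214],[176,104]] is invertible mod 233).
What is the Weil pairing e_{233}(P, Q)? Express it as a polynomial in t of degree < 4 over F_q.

Under M = [[142,214],[176,104]] in GL_2(Z/233), e_{233}(P',Q') = e_{233}(P,Q)^(142*104-214*176 mod 233).
Hence e(P,Q) = e(P',Q')^{124} where 124 = 171^{-1} mod 233.
8-bit Miller (11101001) on E'/F_{18356609724781} with a'=3029939840990, b'=8527696722196: accumulate tangent/chord ratios at Q'+S and P'+S'.
So e_{233}(P',Q') = 12297538753775 + 10467430813915*t + 14837230377419*t^2 + 15184849960848*t^3.
e_{233}(P,Q) = (12297538753775 + 10467430813915*t + 14837230377419*t^2 + 15184849960848*t^3)^{124} = 10338364867522 + 15003445444991*t + 10129268313247*t^2 + 16824091000925*t^3.

10338364867522 + 15003445444991*t + 10129268313247*t^2 + 16824091000925*t^3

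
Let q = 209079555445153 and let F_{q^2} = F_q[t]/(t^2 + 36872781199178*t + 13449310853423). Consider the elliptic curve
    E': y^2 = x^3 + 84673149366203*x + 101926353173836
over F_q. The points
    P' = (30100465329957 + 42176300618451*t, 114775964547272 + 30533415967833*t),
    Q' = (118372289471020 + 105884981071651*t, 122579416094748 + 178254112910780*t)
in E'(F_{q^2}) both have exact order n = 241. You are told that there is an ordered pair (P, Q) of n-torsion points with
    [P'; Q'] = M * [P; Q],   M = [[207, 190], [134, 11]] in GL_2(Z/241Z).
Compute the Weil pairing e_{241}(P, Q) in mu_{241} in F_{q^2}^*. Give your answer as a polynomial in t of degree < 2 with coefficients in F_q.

Alternating bilinearity on E[241] (values in mu_{241} in F_{209079555445153^2}) gives e(P',Q') = e(P,Q)^det(M).
207*11 - 190*134 = -23183; reduced mod 241: det = 194, inverse 41.
Build f_{241,P'} and f_{241,Q'} via the 8-bit ladder of 241=11110001_2; evaluate at shifted divisors; quotient in F_{209079555445153^2}.
e_{241}(P',Q') = 5783028504141 + 64159876120093*t.
e_{241}(P,Q) = (5783028504141 + 64159876120093*t)^{41} = 16246802895697 + 32931492441402*t.

16246802895697 + 32931492441402*t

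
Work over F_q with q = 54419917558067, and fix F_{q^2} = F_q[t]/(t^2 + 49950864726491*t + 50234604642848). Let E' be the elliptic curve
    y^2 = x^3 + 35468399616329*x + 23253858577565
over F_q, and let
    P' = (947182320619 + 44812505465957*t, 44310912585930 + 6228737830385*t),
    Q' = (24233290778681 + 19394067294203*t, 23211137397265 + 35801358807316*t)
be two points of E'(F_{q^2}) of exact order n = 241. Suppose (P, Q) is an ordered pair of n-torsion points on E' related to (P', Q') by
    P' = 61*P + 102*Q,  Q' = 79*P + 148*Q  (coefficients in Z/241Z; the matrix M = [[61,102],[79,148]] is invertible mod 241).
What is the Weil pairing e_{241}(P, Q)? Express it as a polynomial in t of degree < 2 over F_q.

e_{241}(aP+bQ,cP+dQ) = e_{241}(P,Q)^(ad-bc); with (a,b,c,d)=(61,102,79,148) this gives the det-241 law.
Hence e(P,Q) = e(P',Q')^{201} where 201 = 6^{-1} mod 241.
8-bit Miller (11110001) on E'/F_{54419917558067} with a'=35468399616329, b'=23253858577565: accumulate tangent/chord ratios at Q'+S and P'+S'.
e_{241}(P',Q') = 6431445436228 + 2888455198732*t.
(6431445436228 + 2888455198732*t)^{201} mod (54419917558067,f) = 50495501828480 + 41567058071021*t.

50495501828480 + 41567058071021*t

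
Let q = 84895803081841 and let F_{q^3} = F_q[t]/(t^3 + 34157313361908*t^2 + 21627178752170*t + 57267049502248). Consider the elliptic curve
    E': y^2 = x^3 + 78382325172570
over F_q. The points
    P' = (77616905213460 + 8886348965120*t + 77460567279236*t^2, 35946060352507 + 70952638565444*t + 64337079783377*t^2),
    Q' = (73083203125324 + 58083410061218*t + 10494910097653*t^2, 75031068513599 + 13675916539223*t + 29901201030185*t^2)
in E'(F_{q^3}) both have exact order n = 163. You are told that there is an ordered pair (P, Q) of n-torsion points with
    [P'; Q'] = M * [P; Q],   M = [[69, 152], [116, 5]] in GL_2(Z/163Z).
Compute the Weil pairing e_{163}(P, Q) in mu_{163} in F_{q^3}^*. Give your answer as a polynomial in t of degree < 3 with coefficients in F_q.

1599031027622 + 6119520286753*t + 1331232590509*t^2

e_{163} is bilinear + alternating on E[163], so e_{163}(69*P + 152*Q, 116*P + 5*Q) = e_{163}(P,Q)^(69*5-152*116).
det M = 69*5 - 152*116 = -17287 = 154 (mod 163); 154^{-1} = 18 (mod 163).
n = 163 = (10100011)_2 (8 bits, wt 4); accumulate f_{163,P'}(Q'+S)/f_{163,P'}(S) along the 7-step ladder.
f_P(D_Q)/f_Q(D_P) = 38343222554369 + 5561748541513*t + 81982644885024*t^2.
Thus e_{163}(P,Q) = 1599031027622 + 6119520286753*t + 1331232590509*t^2.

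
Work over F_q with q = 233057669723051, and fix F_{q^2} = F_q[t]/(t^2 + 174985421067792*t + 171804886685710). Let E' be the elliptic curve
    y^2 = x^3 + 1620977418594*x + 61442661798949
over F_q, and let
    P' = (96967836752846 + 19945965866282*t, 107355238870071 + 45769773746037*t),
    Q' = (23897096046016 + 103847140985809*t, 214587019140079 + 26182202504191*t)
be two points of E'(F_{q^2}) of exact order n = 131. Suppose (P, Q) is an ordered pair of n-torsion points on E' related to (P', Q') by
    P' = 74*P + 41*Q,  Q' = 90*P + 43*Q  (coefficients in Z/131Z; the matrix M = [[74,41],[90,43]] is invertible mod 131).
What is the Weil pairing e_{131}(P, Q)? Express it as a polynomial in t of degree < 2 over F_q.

e_{131}(aP+bQ,cP+dQ) = e_{131}(P,Q)^(ad-bc); with (a,b,c,d)=(74,41,90,43) this gives the det-131 law.
So e_{131}(P,Q) = e_{131}(P',Q')^{41}, since 16*41 = 1 mod 131.
Miller loop for e_{131} over F_{233057669723051^2}: bits of 131 = 10000011; 7 double steps + 2 add steps, l/v at each.
e_{131}(P',Q') = 158779386574474 + 17965232978496*t.
Finally e_{131}(P,Q) = 86382836454445 + 23670119845854*t.

86382836454445 + 23670119845854*t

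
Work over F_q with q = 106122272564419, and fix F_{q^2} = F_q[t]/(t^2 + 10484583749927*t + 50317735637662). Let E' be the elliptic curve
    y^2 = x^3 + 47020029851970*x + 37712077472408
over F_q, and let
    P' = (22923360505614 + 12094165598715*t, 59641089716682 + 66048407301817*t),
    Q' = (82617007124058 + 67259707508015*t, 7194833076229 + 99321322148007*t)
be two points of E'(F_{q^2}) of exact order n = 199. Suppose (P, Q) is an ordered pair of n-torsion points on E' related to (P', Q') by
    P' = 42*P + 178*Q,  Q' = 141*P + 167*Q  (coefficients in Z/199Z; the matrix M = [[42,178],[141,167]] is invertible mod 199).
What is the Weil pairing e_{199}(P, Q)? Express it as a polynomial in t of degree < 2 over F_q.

Under M = [[42,178],[141,167]] in GL_2(Z/199), e_{199}(P',Q') = e_{199}(P,Q)^(42*167-178*141 mod 199).
42*167 - 178*141 = -18084; reduced mod 199: det = 25, inverse 8.
Miller loop for e_{199} over F_{106122272564419^2}: bits of 199 = 11000111; 7 double steps + 4 add steps, l/v at each.
Miller gives e_{199}(P',Q') = 153265722724 + 43106239759136*t in F_{106122272564419^2}.
Finally e_{199}(P,Q) = 64251673386404 + 42997396472516*t.

64251673386404 + 42997396472516*t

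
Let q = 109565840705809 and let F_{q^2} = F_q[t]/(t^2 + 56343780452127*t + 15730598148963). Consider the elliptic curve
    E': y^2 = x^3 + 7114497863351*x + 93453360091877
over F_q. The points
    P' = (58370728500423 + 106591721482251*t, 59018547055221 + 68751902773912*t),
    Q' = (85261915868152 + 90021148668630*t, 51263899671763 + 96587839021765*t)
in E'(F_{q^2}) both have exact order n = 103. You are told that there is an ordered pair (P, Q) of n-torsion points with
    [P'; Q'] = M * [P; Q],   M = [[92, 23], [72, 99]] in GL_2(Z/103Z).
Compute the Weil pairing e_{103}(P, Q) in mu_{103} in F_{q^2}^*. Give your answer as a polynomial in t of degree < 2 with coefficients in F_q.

3977482148443 + 80721969661467*t

The 103-Weil pairing on E[103] over F_{109565840705809} is alternating-bilinear: e_{103}(P',Q') = e_{103}(P,Q)^det(M).
Inverting 36 mod 103: 83. Thus e_{103}(P,Q) = e(P',Q')^{83}.
Build f_{103,P'} and f_{103,Q'} via the 7-bit ladder of 103=1100111_2; evaluate at shifted divisors; quotient in F_{109565840705809^2}.
e_{103}(P',Q') = 78242391992735 + 106511372820241*t.
Hence e(P,Q) = 3977482148443 + 80721969661467*t in F_{109565840705809^2}^*.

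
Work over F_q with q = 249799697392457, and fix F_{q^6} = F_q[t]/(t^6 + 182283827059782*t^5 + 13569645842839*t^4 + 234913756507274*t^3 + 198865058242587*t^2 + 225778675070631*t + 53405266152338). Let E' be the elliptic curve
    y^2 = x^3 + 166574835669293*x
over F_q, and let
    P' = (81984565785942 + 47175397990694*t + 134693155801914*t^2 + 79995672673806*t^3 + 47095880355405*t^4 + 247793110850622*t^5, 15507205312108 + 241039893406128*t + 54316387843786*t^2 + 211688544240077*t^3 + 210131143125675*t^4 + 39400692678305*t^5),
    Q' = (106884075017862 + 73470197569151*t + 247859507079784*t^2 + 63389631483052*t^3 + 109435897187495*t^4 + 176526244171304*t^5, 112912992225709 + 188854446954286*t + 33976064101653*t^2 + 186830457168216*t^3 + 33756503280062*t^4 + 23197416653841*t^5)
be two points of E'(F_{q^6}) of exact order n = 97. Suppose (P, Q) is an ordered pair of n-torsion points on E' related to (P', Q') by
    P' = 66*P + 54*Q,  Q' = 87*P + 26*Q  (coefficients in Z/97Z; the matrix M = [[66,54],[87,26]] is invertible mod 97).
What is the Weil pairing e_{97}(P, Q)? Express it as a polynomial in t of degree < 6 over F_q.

176869867121979 + 128542305051350*t + 110810099986565*t^2 + 235689615248065*t^3 + 248816872627761*t^4 + 106846355509542*t^5

Under M = [[66,54],[87,26]] in GL_2(Z/97), e_{97}(P',Q') = e_{97}(P,Q)^(66*26-54*87 mod 97).
Inverting 25 mod 97: 66. Thus e_{97}(P,Q) = e(P',Q')^{66}.
7-bit Miller (1100001) on E'/F_{249799697392457} with a'=166574835669293, b'=0: accumulate tangent/chord ratios at Q'+S and P'+S'.
f_P(D_Q)/f_Q(D_P) = 24789464882515 + 15786488376499*t + 16365200434430*t^2 + 22238100833233*t^3 + 198844861897532*t^4 + 248281195086678*t^5.
Finally e_{97}(P,Q) = 176869867121979 + 128542305051350*t + 110810099986565*t^2 + 235689615248065*t^3 + 248816872627761*t^4 + 106846355509542*t^5.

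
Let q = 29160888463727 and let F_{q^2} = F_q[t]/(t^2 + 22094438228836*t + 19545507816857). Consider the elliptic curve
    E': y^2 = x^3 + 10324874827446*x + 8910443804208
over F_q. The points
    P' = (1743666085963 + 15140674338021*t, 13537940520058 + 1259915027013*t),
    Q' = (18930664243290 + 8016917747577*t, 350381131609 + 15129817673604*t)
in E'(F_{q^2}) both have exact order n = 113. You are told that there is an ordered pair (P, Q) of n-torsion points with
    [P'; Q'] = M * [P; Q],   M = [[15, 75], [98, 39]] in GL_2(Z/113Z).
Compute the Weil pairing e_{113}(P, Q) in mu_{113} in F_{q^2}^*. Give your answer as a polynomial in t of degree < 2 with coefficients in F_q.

22219134749861 + 22295506873391*t

Alternating bilinearity on E[113] (values in mu_{113} in F_{29160888463727^2}) gives e(P',Q') = e(P,Q)^det(M).
Inverting 15 mod 113: 98. Thus e_{113}(P,Q) = e(P',Q')^{98}.
7-bit Miller (1110001) on E'/F_{29160888463727} with a'=10324874827446, b'=8910443804208: accumulate tangent/chord ratios at Q'+S and P'+S'.
Result: e(P',Q') = 17142270569057 + 14420518818210*t.
(17142270569057 + 14420518818210*t)^{98} mod (29160888463727,f) = 22219134749861 + 22295506873391*t.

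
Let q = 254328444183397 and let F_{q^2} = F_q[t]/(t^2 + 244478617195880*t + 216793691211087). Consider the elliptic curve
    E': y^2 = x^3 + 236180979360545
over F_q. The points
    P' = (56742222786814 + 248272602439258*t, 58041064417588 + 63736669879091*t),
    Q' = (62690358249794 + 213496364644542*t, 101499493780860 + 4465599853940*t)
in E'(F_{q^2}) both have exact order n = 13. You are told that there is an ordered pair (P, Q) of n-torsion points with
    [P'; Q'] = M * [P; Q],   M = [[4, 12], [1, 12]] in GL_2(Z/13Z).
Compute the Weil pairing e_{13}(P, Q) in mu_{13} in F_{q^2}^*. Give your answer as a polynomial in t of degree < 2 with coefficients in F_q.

e_{13}(aP+bQ,cP+dQ) = e_{13}(P,Q)^(ad-bc); with (a,b,c,d)=(4,12,1,12) this gives the det-13 law.
Hence e(P,Q) = e(P',Q')^{4} where 4 = 10^{-1} mod 13.
4-bit Miller (1101) on E'/F_{254328444183397} with a'=0, b'=236180979360545: accumulate tangent/chord ratios at Q'+S and P'+S'.
So e_{13}(P',Q') = 121321893942838 + 15193032027023*t.
Raise to 4: e(P,Q) = 90474661798535 + 143094434692472*t in mu_{13}.

90474661798535 + 143094434692472*t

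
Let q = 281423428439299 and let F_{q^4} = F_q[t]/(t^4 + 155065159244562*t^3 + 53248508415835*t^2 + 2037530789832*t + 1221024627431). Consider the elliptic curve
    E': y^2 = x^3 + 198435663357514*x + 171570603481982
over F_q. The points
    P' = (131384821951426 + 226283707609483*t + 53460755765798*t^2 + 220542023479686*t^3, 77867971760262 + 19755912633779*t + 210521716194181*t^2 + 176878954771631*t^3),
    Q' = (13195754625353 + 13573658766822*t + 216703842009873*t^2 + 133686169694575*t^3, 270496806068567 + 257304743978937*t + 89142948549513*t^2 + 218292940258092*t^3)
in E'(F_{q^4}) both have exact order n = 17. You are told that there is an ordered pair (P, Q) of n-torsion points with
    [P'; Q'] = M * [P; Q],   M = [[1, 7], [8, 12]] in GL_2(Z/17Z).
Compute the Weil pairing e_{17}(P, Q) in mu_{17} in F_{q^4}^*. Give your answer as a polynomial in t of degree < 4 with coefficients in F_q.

190354609496234 + 212125813596496*t + 64695099964076*t^2 + 276178298877508*t^3

Since e_{17}(P,P)=e_{17}(Q,Q)=1 and e_{17}(Q,P)=e_{17}(P,Q)^{-1}, expanding e_{17}(1*P + 7*Q,8*P + 12*Q) leaves e(P,Q)^det(M).
So e_{17}(P,Q) = e_{17}(P',Q')^{5}, since 7*5 = 1 mod 17.
Run Miller on y^2=x^3+198435663357514*x+171570603481982 over F_{281423428439299}: ladder 10001 (5 bits); e = f_P(D_Q)/f_Q(D_P).
Miller gives e_{17}(P',Q') = 60272764180592 + 119981505228598*t + 125211219865941*t^2 + 257161731380459*t^3 in F_{281423428439299^4}.
(60272764180592 + 119981505228598*t + 125211219865941*t^2 + 257161731380459*t^3)^{5} mod (281423428439299,f) = 190354609496234 + 212125813596496*t + 64695099964076*t^2 + 276178298877508*t^3.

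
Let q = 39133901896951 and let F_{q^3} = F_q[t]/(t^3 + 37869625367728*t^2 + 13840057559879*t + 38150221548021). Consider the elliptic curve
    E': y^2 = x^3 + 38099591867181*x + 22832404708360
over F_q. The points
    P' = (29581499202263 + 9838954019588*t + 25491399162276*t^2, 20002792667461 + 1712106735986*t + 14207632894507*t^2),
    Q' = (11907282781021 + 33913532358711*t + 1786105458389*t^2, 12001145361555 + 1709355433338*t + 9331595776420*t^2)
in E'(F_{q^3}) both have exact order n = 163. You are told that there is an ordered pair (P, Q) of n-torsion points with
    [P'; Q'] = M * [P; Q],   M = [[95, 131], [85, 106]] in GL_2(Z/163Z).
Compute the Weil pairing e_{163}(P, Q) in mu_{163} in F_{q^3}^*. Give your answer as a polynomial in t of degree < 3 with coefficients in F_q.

Alternating bilinearity on E[163] (values in mu_{163} in F_{39133901896951^3}) gives e(P',Q') = e(P,Q)^det(M).
Inverting 76 mod 163: 148. Thus e_{163}(P,Q) = e(P',Q')^{148}.
Miller loop for e_{163} over F_{39133901896951^3}: bits of 163 = 10100011; 7 double steps + 3 add steps, l/v at each.
f_P(D_Q)/f_Q(D_P) = 26487145286224 + 6528473928372*t + 25629253077076*t^2.
(26487145286224 + 6528473928372*t + 25629253077076*t^2)^{148} mod (39133901896951,f) = 12428525900188 + 15682735786358*t + 36933771049456*t^2.

12428525900188 + 15682735786358*t + 36933771049456*t^2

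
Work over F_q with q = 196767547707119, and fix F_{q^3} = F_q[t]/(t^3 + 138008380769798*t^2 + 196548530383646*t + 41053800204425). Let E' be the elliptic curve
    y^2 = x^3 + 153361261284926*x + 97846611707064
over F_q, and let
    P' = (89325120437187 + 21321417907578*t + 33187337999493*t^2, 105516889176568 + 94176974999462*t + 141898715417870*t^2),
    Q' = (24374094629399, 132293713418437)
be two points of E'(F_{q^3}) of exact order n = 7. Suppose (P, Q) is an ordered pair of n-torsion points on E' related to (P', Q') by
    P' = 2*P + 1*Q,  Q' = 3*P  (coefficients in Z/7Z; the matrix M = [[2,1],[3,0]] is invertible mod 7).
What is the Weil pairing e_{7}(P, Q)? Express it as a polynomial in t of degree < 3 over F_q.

9658085399275 + 124200033246933*t + 1191026099568*t^2

e_{7}(aP+bQ,cP+dQ) = e_{7}(P,Q)^(ad-bc); with (a,b,c,d)=(2,1,3,0) this gives the det-7 law.
So e_{7}(P,Q) = e_{7}(P',Q')^{2}, since 4*2 = 1 mod 7.
Double-and-add over 111: 3-1 doublings, 3-1 additions; each step l_{T,T}/v_{2T} or l_{T,P'}/v at Q'+S for random S.
So e_{7}(P',Q') = 37090687111865 + 61180518713459*t + 20019856055293*t^2.
Thus e_{7}(P,Q) = 9658085399275 + 124200033246933*t + 1191026099568*t^2.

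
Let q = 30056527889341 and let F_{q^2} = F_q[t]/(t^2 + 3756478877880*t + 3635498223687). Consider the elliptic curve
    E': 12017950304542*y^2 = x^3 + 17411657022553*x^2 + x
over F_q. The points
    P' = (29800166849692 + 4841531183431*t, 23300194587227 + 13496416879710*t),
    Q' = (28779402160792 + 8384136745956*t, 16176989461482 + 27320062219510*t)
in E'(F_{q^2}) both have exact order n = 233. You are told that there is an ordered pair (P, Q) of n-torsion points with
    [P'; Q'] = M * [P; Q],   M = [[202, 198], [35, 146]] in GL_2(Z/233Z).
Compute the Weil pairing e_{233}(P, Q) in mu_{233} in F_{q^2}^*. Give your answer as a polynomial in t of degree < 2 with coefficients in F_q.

The 233-Weil pairing on E[233] over F_{30056527889341} is alternating-bilinear: e_{233}(P',Q') = e_{233}(P,Q)^det(M).
Inverting 194 mod 233: 227. Thus e_{233}(P,Q) = e(P',Q')^{227}.
Undo Montgomery via alpha=27409707339455, beta=3381679105002: (a',b')=(8926095093030,29812243363185) over F_{30056527889341}.
Double-and-add over 11101001: 8-1 doublings, 5-1 additions; each step l_{T,T}/v_{2T} or l_{T,P'}/v at Q'+S for random S.
f_P(D_Q)/f_Q(D_P) = 10525438056267 + 25812362480874*t.
Finally e_{233}(P,Q) = 11709646775957 + 13110406129323*t.

11709646775957 + 13110406129323*t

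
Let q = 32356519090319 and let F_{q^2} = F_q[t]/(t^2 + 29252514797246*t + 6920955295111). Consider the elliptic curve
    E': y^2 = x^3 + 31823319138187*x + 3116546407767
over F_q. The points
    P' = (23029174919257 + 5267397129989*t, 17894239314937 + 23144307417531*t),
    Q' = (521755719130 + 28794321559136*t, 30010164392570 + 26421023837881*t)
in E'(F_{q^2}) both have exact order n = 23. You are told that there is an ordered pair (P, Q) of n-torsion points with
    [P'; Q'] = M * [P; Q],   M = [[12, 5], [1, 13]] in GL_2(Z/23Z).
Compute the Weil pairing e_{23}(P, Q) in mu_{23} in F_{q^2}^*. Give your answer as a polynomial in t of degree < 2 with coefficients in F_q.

e_{23} is bilinear + alternating on E[23], so e_{23}(12*P + 5*Q, 1*P + 13*Q) = e_{23}(P,Q)^(12*13-5*1).
Inverting 13 mod 23: 16. Thus e_{23}(P,Q) = e(P',Q')^{16}.
5-bit Miller (10111) on E'/F_{32356519090319} with a'=31823319138187, b'=3116546407767: accumulate tangent/chord ratios at Q'+S and P'+S'.
The quotient is 24703678006662 + 14855501795093*t.
Thus e_{23}(P,Q) = 15707521857658 + 14346114726225*t.

15707521857658 + 14346114726225*t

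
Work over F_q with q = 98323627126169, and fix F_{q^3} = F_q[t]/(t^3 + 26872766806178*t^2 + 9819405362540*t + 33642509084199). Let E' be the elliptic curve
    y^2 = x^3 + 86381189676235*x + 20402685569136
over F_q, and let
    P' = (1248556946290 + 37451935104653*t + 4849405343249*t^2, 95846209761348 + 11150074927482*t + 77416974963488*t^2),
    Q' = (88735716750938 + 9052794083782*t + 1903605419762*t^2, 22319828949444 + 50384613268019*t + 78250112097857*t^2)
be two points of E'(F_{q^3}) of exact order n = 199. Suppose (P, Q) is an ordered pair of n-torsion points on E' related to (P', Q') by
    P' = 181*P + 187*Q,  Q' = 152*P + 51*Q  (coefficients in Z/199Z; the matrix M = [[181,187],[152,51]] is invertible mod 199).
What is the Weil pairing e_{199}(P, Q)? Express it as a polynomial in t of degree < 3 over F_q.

27651184185224 + 67981303835495*t + 80093350212168*t^2

Since e_{199}(P,P)=e_{199}(Q,Q)=1 and e_{199}(Q,P)=e_{199}(P,Q)^{-1}, expanding e_{199}(181*P + 187*Q,152*P + 51*Q) leaves e(P,Q)^det(M).
det M = 181*51 - 187*152 = -19193 = 110 (mod 199); 110^{-1} = 38 (mod 199).
n = 199 = (11000111)_2 (8 bits, wt 5); accumulate f_{199,P'}(Q'+S)/f_{199,P'}(S) along the 7-step ladder.
So e_{199}(P',Q') = 88645964546855 + 60697091255090*t + 53823149875553*t^2.
Finally e_{199}(P,Q) = 27651184185224 + 67981303835495*t + 80093350212168*t^2.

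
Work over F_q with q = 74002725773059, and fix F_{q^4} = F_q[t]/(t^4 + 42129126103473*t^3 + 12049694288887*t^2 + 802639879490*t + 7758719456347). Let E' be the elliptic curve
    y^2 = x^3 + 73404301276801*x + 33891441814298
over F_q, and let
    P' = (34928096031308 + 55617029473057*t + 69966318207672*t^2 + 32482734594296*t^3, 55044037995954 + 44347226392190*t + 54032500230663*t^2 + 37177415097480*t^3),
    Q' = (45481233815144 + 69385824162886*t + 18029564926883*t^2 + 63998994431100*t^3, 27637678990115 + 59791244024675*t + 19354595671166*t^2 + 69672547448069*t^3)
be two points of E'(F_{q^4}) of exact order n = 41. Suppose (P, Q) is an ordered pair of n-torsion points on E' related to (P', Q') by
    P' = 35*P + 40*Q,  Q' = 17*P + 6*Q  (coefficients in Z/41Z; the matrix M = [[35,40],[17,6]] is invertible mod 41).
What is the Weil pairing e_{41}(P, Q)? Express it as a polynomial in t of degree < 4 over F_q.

e_{41} is bilinear + alternating on E[41], so e_{41}(35*P + 40*Q, 17*P + 6*Q) = e_{41}(P,Q)^(35*6-40*17).
35*6 - 40*17 = -470; reduced mod 41: det = 22, inverse 28.
Build f_{41,P'} and f_{41,Q'} via the 6-bit ladder of 41=101001_2; evaluate at shifted divisors; quotient in F_{74002725773059^4}.
Miller gives e_{41}(P',Q') = 21095724119149 + 6128210785531*t + 33809862352054*t^2 + 55853477613228*t^3 in F_{74002725773059^4}.
(21095724119149 + 6128210785531*t + 33809862352054*t^2 + 55853477613228*t^3)^{28} mod (74002725773059,f) = 3491580439515 + 64378973343553*t + 42238033273548*t^2 + 66750838899320*t^3.

3491580439515 + 64378973343553*t + 42238033273548*t^2 + 66750838899320*t^3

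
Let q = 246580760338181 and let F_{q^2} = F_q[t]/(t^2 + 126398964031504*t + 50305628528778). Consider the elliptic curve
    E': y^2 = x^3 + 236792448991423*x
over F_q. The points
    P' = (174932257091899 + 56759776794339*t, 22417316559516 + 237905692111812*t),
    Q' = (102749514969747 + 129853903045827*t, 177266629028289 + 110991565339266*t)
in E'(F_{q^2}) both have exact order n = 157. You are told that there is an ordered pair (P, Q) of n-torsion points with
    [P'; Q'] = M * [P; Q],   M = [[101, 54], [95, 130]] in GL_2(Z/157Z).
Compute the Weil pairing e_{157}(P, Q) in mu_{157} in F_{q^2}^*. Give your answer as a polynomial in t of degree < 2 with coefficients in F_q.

The 157-Weil pairing on E[157] over F_{246580760338181} is alternating-bilinear: e_{157}(P',Q') = e_{157}(P,Q)^det(M).
det M = 101*130 - 54*95 = 8000 = 150 (mod 157); 150^{-1} = 112 (mod 157).
n = 157 = (10011101)_2 (8 bits, wt 5); accumulate f_{157,P'}(Q'+S)/f_{157,P'}(S) along the 7-step ladder.
f_P(D_Q)/f_Q(D_P) = 237877356240041 + 35017229546740*t.
Raise to 112: e(P,Q) = 171351258214874 + 106794680514919*t in mu_{157}.

171351258214874 + 106794680514919*t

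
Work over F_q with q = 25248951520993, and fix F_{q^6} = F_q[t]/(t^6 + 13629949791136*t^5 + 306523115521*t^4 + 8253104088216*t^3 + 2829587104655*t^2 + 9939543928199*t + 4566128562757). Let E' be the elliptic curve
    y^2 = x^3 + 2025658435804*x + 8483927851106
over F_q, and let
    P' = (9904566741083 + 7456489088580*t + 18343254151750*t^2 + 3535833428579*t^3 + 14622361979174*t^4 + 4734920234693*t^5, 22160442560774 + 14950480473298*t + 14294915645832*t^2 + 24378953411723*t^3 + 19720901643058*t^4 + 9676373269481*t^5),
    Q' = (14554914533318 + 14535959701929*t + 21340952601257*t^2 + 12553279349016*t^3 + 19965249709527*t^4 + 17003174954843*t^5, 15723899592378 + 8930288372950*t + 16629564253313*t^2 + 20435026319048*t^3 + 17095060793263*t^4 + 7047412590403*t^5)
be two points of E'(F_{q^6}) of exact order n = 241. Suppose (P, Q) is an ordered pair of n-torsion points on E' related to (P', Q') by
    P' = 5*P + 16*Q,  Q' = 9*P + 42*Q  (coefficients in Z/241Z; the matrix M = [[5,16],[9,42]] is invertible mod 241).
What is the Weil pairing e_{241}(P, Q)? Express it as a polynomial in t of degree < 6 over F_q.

e_{241}(aP+bQ,cP+dQ) = e_{241}(P,Q)^(ad-bc); with (a,b,c,d)=(5,16,9,42) this gives the det-241 law.
det M = 5*42 - 16*9 = 66 = 66 (mod 241); 66^{-1} = 84 (mod 241).
Build f_{241,P'} and f_{241,Q'} via the 8-bit ladder of 241=11110001_2; evaluate at shifted divisors; quotient in F_{25248951520993^6}.
So e_{241}(P',Q') = 5562257217226 + 13725432506*t + 10460851285490*t^2 + 6863812819793*t^3 + 13296491878947*t^4 + 3301106511618*t^5.
Finally e_{241}(P,Q) = 13444604034509 + 18411903131569*t + 23295774008689*t^2 + 18822053458121*t^3 + 2514090478718*t^4 + 9464766852962*t^5.

13444604034509 + 18411903131569*t + 23295774008689*t^2 + 18822053458121*t^3 + 2514090478718*t^4 + 9464766852962*t^5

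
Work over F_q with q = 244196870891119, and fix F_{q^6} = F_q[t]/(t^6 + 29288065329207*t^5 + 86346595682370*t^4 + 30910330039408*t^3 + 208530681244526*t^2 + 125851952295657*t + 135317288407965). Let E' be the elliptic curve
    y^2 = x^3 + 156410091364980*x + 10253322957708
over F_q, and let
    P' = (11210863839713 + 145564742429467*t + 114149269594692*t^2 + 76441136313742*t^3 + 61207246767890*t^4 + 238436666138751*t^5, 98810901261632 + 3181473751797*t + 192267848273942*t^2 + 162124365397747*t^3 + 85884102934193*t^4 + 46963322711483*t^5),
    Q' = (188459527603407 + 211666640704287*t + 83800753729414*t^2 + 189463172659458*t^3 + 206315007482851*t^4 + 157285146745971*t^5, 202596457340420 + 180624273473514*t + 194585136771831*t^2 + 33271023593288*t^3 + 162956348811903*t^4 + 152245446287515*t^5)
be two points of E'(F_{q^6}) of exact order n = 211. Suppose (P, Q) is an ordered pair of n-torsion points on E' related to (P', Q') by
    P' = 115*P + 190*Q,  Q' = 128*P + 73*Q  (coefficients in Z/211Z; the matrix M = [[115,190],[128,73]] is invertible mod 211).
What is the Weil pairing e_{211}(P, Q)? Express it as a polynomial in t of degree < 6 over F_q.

73897292575062 + 218651773622647*t + 107425477579097*t^2 + 6813214841531*t^3 + 232641511350558*t^4 + 213310205552088*t^5

e_{211}(aP+bQ,cP+dQ) = e_{211}(P,Q)^(ad-bc); with (a,b,c,d)=(115,190,128,73) this gives the det-211 law.
det(M) mod 211 = 111; its inverse in (Z/211)^* is 192 (check: 111*192 mod 211 = 1).
n = 211 = (11010011)_2 (8 bits, wt 5); accumulate f_{211,P'}(Q'+S)/f_{211,P'}(S) along the 7-step ladder.
The quotient is 30536868626099 + 34671378785545*t + 158978705766510*t^2 + 91020908924119*t^3 + 56587096255996*t^4 + 146626016799349*t^5.
Raise to 192: e(P,Q) = 73897292575062 + 218651773622647*t + 107425477579097*t^2 + 6813214841531*t^3 + 232641511350558*t^4 + 213310205552088*t^5 in mu_{211}.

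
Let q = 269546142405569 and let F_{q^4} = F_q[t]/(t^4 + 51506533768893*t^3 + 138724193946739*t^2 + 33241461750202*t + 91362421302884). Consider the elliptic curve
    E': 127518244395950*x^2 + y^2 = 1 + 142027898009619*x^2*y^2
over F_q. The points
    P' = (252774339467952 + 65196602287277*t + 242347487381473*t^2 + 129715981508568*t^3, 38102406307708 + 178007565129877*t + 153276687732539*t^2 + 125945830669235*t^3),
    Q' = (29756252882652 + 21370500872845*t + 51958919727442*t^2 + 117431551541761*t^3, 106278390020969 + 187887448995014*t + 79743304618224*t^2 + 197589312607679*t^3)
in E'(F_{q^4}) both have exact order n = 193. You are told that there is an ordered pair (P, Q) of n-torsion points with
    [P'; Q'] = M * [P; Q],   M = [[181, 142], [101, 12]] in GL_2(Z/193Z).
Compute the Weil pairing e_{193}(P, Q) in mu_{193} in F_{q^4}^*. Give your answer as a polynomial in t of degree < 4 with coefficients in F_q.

56187304741788 + 125137611964458*t + 45386545913679*t^2 + 133646956233353*t^3

Under M = [[181,142],[101,12]] in GL_2(Z/193), e_{193}(P',Q') = e_{193}(P,Q)^(181*12-142*101 mod 193).
Hence e(P,Q) = e(P',Q')^{35} where 35 = 182^{-1} mod 193.
Edwards->Montgomery: u=(1+y)/(1-y), v=u/x -> 161089682379513v^2=u^3+u; then x_W=63759122197975u: y^2=x^3+200084469155564*x.
8-bit Miller (11000001) on E'/F_{269546142405569} with a'=200084469155564, b'=0: accumulate tangent/chord ratios at Q'+S and P'+S'.
Miller gives e_{193}(P',Q') = 202727904014001 + 156840366125103*t + 150071395120891*t^2 + 147780664133902*t^3 in F_{269546142405569^4}.
Finally e_{193}(P,Q) = 56187304741788 + 125137611964458*t + 45386545913679*t^2 + 133646956233353*t^3.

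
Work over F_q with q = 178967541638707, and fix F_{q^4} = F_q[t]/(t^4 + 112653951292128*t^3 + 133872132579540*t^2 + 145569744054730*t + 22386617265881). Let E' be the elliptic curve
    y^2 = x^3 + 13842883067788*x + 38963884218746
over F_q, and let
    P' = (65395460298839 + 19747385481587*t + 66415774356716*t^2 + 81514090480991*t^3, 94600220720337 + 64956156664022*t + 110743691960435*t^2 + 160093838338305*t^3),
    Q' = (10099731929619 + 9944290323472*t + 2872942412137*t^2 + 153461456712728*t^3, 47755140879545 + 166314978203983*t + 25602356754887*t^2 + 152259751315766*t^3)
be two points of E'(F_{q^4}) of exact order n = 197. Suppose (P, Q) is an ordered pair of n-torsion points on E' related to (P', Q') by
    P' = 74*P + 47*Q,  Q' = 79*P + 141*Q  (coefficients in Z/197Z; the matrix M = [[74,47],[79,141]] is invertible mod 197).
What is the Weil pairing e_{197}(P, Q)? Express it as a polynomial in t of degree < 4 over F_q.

24278255993606 + 25568404425194*t + 4044562707089*t^2 + 167850615427864*t^3

Alternating bilinearity on E[197] (values in mu_{197} in F_{178967541638707^4}) gives e(P',Q') = e(P,Q)^det(M).
So e_{197}(P,Q) = e_{197}(P',Q')^{60}, since 23*60 = 1 mod 197.
Run Miller on y^2=x^3+13842883067788*x+38963884218746 over F_{178967541638707}: ladder 11000101 (8 bits); e = f_P(D_Q)/f_Q(D_P).
Miller gives e_{197}(P',Q') = 163919587515498 + 17381140328959*t + 4342179893124*t^2 + 66663951645998*t^3 in F_{178967541638707^4}.
Finally e_{197}(P,Q) = 24278255993606 + 25568404425194*t + 4044562707089*t^2 + 167850615427864*t^3.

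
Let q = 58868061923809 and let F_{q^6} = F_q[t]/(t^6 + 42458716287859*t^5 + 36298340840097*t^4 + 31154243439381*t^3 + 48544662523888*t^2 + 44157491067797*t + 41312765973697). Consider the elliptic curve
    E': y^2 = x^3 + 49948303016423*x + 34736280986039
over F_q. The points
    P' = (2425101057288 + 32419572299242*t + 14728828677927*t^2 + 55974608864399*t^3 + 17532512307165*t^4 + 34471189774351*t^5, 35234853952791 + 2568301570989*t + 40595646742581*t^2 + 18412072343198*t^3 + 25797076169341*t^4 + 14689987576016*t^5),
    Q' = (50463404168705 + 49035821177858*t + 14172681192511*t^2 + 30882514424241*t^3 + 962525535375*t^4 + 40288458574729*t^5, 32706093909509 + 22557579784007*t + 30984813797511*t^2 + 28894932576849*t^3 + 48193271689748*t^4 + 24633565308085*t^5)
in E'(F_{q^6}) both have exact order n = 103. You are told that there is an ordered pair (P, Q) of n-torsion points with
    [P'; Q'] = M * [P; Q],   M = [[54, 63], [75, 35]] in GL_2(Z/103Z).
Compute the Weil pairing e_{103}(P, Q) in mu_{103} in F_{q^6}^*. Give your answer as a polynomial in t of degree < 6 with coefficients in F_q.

Under M = [[54,63],[75,35]] in GL_2(Z/103), e_{103}(P',Q') = e_{103}(P,Q)^(54*35-63*75 mod 103).
det M = 54*35 - 63*75 = -2835 = 49 (mod 103); 49^{-1} = 82 (mod 103).
Build f_{103,P'} and f_{103,Q'} via the 7-bit ladder of 103=1100111_2; evaluate at shifted divisors; quotient in F_{58868061923809^6}.
The quotient is 15178964651634 + 42794008273944*t + 29243945588382*t^2 + 14052263813789*t^3 + 42676845892323*t^4 + 18900049512460*t^5.
Hence e(P,Q) = 30968396039091 + 19534780674044*t + 48906879770591*t^2 + 47742947670247*t^3 + 643316351172*t^4 + 33865761852910*t^5 in F_{58868061923809^6}^*.

30968396039091 + 19534780674044*t + 48906879770591*t^2 + 47742947670247*t^3 + 643316351172*t^4 + 33865761852910*t^5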